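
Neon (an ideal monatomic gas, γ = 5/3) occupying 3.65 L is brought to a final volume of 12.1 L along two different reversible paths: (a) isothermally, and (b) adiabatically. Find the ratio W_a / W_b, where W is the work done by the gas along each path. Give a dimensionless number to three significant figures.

W_a / W_b ≈ 1.45

Path (a) isothermal: W = P₁V₁ ln(V₂/V₁) → W_a/(P₁V₁) = 1.198.
Path (b) adiabatic: W = P₁V₁(1 − (V₁/V₂)^(γ−1))/(γ−1) → W_b/(P₁V₁) = 0.8253.
W_a / W_b = 1.198 / 0.8253 = 1.452.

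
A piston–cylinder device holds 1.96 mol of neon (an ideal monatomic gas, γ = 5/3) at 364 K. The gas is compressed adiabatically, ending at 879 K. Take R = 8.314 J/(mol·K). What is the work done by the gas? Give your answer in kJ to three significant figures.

Adiabatic ⇒ Q = 0, so W_by = −ΔU = nCᵥ(T₁ − T₂).
Cᵥ = 3R/2 = 12.47 J/(mol·K).
W = (1.96)(12.47)(364 − 879) = -12588 J.

W ≈ -12.6 kJ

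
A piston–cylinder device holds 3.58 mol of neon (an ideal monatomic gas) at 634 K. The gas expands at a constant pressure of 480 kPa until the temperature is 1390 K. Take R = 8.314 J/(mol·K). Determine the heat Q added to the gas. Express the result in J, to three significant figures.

Isobaric: W = nRΔT = (3.58)(8.314)(756) = 22502 J.
ΔU = nCᵥΔT with Cᵥ = 3R/2: ΔU = (3.58)(12.47)(756) = 33753 J.
Q = ΔU + W = 33753 + 22502 = 56254 J.

Q ≈ 56300 J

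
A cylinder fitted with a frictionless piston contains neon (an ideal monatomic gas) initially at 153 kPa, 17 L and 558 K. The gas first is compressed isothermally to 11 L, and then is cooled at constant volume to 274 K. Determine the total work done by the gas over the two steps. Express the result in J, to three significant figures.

Step 1 (isothermal): W = P₁V₁ ln(V₂/V₁) = (2601) ln(11/17) = -1132 J.
Step 2 (isochoric): W = 0 (constant volume).
W_total = -1132 + 0 = -1132 J.

W_total ≈ -1130 J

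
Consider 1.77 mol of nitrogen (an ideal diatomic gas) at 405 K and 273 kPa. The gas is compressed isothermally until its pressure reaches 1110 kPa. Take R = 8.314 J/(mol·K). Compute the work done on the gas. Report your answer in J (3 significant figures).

Isothermal process: W = nRT ln(V₂/V₁) = nRT ln(P₁/P₂).
W = (1.77)(8.314)(405) × ln(273/1110)
  = 5960 × ln(0.2459) = 5960 × -1.403
W_by_gas = -8360 J; work on gas = −W_by = 8360 J.

W ≈ 8360 J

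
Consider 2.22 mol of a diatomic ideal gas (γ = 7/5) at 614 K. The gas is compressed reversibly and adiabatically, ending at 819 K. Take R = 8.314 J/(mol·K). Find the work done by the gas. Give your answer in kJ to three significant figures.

W ≈ -9.46 kJ

Adiabatic ⇒ Q = 0, so W_by = −ΔU = nCᵥ(T₁ − T₂).
Cᵥ = 5R/2 = 20.79 J/(mol·K).
W = (2.22)(20.79)(614 − 819) = -9459 J.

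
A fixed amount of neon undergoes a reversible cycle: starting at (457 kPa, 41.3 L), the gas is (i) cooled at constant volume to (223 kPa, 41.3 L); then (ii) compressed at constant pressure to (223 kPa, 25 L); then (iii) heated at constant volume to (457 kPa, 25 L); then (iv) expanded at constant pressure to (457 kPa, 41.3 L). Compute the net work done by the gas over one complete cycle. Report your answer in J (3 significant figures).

Constant-volume legs do no work.
W(ii) = (223)(25 − 41.3) = -3635 J; W(iv) = (457)(41.3 − 25) = 7449 J.
W_net = -3635 + 7449 = 3814 J (the clockwise enclosed area).

W_net ≈ 3810 J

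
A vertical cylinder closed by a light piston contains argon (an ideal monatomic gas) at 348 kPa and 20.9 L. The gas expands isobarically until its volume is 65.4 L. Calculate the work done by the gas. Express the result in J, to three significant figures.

W ≈ 15500 J

Isobaric: W = P ΔV.
W = (348 kPa)(65.4 − 20.9 L) = (348)(44.5) = 15486 J.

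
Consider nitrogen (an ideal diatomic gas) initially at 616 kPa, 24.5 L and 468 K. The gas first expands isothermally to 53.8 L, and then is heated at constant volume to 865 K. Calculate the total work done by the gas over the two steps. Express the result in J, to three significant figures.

Step 1 (isothermal): W = P₁V₁ ln(V₂/V₁) = (15092) ln(53.8/24.5) = 11871 J.
Step 2 (isochoric): W = 0 (constant volume).
W_total = 11871 + 0 = 11871 J.

W_total ≈ 11900 J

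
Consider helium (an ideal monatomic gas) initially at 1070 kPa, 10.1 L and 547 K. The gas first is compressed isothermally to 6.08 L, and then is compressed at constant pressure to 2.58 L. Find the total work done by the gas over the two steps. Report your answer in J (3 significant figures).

Step 1 (isothermal): W = P₁V₁ ln(V₂/V₁) = (10807) ln(6.08/10.1) = -5485 J.
After step 1: P = 1777 kPa, V = 6.08 L, T = 547 K.
Step 2 (isobaric): W = PΔV = (1777 kPa)(2.58 − 6.08 L) = -6221 J.
W_total = -5485 − 6221 = -11706 J.

W_total ≈ -11700 J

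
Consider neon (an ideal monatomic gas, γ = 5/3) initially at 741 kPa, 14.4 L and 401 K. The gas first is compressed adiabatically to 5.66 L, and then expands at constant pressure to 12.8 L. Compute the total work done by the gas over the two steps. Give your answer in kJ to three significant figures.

Step 1 (adiabatic): W = (P₁V₁ − P₂V₂)/(γ−1) = (10670 − 19886)/0.667 = -13823 J.
After step 1: P = 3513 kPa, V = 5.66 L, T = 747.3 K.
Step 2 (isobaric): W = PΔV = (3513 kPa)(12.8 − 5.66 L) = 25086 J.
W_total = -13823 + 25086 = 11263 J.

W_total ≈ 11.3 kJ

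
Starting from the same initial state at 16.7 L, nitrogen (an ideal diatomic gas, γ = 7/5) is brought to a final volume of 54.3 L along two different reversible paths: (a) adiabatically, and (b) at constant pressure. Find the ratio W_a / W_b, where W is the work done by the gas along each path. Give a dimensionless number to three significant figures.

Path (a) adiabatic: W = P₁V₁(1 − (V₁/V₂)^(γ−1))/(γ−1) → W_a/(P₁V₁) = 0.9401.
Path (b) isobaric: W = P₁(V₂ − V₁) → W_b/(P₁V₁) = 2.251.
W_a / W_b = 0.9401 / 2.251 = 0.4175.

W_a / W_b ≈ 0.418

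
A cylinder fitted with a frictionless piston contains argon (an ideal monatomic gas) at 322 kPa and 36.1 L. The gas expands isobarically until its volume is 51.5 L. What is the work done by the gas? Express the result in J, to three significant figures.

Isobaric: W = P ΔV.
W = (322 kPa)(51.5 − 36.1 L) = (322)(15.4) = 4959 J.

W ≈ 4960 J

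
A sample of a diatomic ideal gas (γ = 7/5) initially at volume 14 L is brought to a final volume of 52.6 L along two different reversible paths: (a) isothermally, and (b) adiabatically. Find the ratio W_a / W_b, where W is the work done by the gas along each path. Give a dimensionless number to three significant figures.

W_a / W_b ≈ 1.29

Path (a) isothermal: W = P₁V₁ ln(V₂/V₁) → W_a/(P₁V₁) = 1.324.
Path (b) adiabatic: W = P₁V₁(1 − (V₁/V₂)^(γ−1))/(γ−1) → W_b/(P₁V₁) = 1.028.
W_a / W_b = 1.324 / 1.028 = 1.288.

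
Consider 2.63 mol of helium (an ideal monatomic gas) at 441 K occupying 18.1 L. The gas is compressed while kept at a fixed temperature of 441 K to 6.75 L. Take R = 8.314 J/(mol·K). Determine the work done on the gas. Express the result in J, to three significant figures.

W ≈ 9510 J

Isothermal: W = nRT ln(V₂/V₁).
W = (2.63)(8.314)(441) × ln(6.75/18.1)
  = 9643 × -0.9864
W_by_gas = -9511 J; work on gas = −W_by = 9511 J.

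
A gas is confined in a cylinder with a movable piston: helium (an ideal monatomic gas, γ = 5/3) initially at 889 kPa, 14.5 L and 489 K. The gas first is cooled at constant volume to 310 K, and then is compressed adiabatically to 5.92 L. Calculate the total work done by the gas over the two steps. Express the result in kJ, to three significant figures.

Step 1 (isochoric): W = 0 (constant volume).
After step 1: P = 563.6 kPa (V unchanged).
Step 2 (adiabatic): W = (P₁V₁ − P₂V₂)/(γ−1) = (8172 − 14849)/0.667 = -10015 J.
W_total = 0 − 10015 = -10015 J.

W_total ≈ -10.0 kJ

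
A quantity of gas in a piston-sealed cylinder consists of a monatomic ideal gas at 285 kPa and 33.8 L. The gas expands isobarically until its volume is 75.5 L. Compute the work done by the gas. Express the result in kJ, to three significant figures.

W ≈ 11.9 kJ

Isobaric: W = P ΔV.
W = (285 kPa)(75.5 − 33.8 L) = (285)(41.7) = 11884 J.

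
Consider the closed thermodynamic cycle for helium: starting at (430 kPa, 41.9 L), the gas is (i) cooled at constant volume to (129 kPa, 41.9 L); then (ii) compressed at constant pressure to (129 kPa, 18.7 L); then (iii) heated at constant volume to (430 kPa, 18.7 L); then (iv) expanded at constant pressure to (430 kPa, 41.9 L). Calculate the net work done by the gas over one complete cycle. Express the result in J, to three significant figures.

W_net ≈ 6980 J

Constant-volume legs do no work.
W(ii) = (129)(18.7 − 41.9) = -2993 J; W(iv) = (430)(41.9 − 18.7) = 9976 J.
W_net = -2993 + 9976 = 6983 J (the clockwise enclosed area).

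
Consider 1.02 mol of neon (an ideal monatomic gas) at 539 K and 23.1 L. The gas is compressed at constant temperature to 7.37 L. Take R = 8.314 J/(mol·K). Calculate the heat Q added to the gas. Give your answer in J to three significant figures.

Isothermal ⇒ ΔU = 0, so Q = W = nRT ln(V₂/V₁).
Q = (1.02)(8.314)(539) ln(7.37/23.1) = 4571 × -1.142 = -5222 J.

Q ≈ -5220 J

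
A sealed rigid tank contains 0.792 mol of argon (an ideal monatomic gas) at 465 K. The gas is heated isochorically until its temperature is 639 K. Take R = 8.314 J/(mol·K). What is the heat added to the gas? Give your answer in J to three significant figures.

Q ≈ 1720 J

Constant volume ⇒ W = 0, so Q = ΔU = nCᵥΔT with Cᵥ = 3R/2 = 12.47 J/(mol·K).
ΔU = (0.792)(12.47)(639 − 465) = 1719 J.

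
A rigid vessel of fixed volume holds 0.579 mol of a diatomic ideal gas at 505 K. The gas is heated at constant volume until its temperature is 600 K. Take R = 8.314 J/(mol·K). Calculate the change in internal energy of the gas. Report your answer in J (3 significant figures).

Constant volume ⇒ W = 0, so Q = ΔU = nCᵥΔT with Cᵥ = 5R/2 = 20.79 J/(mol·K).
ΔU = (0.579)(20.79)(600 − 505) = 1143 J.

ΔU ≈ 1140 J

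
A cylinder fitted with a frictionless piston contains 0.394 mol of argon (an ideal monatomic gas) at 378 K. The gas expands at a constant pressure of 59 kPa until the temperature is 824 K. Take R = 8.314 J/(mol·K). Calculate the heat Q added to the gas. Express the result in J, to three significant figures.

Isobaric: W = nRΔT = (0.394)(8.314)(446) = 1461 J.
ΔU = nCᵥΔT with Cᵥ = 3R/2: ΔU = (0.394)(12.47)(446) = 2191 J.
Q = ΔU + W = 2191 + 1461 = 3652 J.

Q ≈ 3650 J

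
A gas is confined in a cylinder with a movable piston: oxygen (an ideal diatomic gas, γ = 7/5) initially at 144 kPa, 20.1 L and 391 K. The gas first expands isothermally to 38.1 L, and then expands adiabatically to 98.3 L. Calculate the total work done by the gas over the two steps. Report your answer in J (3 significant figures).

W_total ≈ 4130 J

Step 1 (isothermal): W = P₁V₁ ln(V₂/V₁) = (2894) ln(38.1/20.1) = 1851 J.
After step 1: P = 75.97 kPa, V = 38.1 L, T = 391 K.
Step 2 (adiabatic): W = (P₁V₁ − P₂V₂)/(γ−1) = (2894 − 1981)/0.4 = 2283 J.
W_total = 1851 + 2283 = 4134 J.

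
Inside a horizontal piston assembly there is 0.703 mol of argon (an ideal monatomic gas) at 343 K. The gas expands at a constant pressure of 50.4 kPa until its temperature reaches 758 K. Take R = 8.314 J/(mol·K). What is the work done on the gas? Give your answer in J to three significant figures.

Isobaric: W = P ΔV = nR ΔT.
W = (0.703)(8.314)(758 − 343) = 2426 J.
Work on gas = −W_by = -2426 J.

W ≈ -2430 J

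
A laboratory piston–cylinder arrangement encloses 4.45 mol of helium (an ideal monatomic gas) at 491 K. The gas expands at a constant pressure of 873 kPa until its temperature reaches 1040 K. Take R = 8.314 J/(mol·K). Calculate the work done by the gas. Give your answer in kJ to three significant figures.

Isobaric: W = P ΔV = nR ΔT.
W = (4.45)(8.314)(1040 − 491) = 20312 J.

W ≈ 20.3 kJ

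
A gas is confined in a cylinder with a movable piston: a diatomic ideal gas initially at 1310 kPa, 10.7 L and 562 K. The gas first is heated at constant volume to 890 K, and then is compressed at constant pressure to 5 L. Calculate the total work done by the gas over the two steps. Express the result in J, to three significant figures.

Step 1 (isochoric): W = 0 (constant volume).
After step 1: P = 2075 kPa (V unchanged).
Step 2 (isobaric): W = PΔV = (2075 kPa)(5 − 10.7 L) = -11825 J.
W_total = 0 − 11825 = -11825 J.

W_total ≈ -11800 J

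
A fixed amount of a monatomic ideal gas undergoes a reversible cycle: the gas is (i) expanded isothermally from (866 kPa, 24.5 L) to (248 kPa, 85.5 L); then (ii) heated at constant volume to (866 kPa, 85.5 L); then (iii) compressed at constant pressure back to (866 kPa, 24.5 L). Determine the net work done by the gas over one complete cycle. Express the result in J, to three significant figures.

Leg (i): W = PᵢVᵢ ln(V_f/Vᵢ) = (21217) ln(85.5/24.5) = 26518 J.
Leg (ii): W = 0.
Leg (iii): W = PΔV = (866)(24.5 − 85.5) = -52826 J.
W_net = 26518 − 52826 = -26308 J.

W_net ≈ -26300 J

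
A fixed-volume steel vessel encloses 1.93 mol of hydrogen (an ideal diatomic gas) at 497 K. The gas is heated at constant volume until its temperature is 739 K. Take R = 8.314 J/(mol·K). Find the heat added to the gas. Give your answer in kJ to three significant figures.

Constant volume ⇒ W = 0, so Q = ΔU = nCᵥΔT with Cᵥ = 5R/2 = 20.79 J/(mol·K).
ΔU = (1.93)(20.79)(739 − 497) = 9708 J.

Q ≈ 9.71 kJ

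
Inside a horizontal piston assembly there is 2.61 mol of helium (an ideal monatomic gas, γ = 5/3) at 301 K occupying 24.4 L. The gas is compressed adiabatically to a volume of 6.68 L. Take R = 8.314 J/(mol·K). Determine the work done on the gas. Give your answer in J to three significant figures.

Adiabatic: TV^(γ−1) = const with γ = 5/3.
T₂ = T₁ (V₁/V₂)^(γ−1) = 301 × (24.4/6.68)^0.667 = 301 × 2.372 = 713.9 K.
W_by = nCᵥ(T₁ − T₂) = (2.61)(12.47)(301 − 713.9) = -13440 J.
Work on gas = −W_by = 13440 J.

W ≈ 13400 J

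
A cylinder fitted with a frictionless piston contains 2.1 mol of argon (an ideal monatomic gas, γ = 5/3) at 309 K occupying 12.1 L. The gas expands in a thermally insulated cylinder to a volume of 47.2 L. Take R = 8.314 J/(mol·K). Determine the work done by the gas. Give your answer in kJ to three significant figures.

Adiabatic: TV^(γ−1) = const with γ = 5/3.
T₂ = T₁ (V₁/V₂)^(γ−1) = 309 × (12.1/47.2)^0.667 = 309 × 0.4035 = 124.7 K.
W_by = nCᵥ(T₁ − T₂) = (2.1)(12.47)(309 − 124.7) = 4827 J.

W ≈ 4.83 kJ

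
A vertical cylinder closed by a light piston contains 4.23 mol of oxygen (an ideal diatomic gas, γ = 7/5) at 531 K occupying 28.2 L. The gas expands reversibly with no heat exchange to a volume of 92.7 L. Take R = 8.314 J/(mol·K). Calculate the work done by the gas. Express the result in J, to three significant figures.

W ≈ 17700 J

Adiabatic: TV^(γ−1) = const with γ = 7/5.
T₂ = T₁ (V₁/V₂)^(γ−1) = 531 × (28.2/92.7)^0.4 = 531 × 0.6213 = 329.9 K.
W_by = nCᵥ(T₁ − T₂) = (4.23)(20.79)(531 − 329.9) = 17682 J.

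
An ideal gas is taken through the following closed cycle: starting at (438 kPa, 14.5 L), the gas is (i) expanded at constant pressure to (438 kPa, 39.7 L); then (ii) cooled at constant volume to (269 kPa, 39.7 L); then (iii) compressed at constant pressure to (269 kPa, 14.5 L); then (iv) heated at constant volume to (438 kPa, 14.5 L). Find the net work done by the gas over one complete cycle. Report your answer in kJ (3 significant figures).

W_net ≈ 4.26 kJ

Constant-volume legs do no work.
W(i) = (438)(39.7 − 14.5) = 11038 J; W(iii) = (269)(14.5 − 39.7) = -6779 J.
W_net = 11038 − 6779 = 4259 J (the clockwise enclosed area).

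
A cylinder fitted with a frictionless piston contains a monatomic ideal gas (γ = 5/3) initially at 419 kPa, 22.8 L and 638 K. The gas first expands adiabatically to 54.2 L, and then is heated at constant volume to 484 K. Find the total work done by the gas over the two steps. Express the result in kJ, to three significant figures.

Step 1 (adiabatic): W = (P₁V₁ − P₂V₂)/(γ−1) = (9553 − 5363)/0.667 = 6285 J.
Step 2 (isochoric): W = 0 (constant volume).
W_total = 6285 + 0 = 6285 J.

W_total ≈ 6.28 kJ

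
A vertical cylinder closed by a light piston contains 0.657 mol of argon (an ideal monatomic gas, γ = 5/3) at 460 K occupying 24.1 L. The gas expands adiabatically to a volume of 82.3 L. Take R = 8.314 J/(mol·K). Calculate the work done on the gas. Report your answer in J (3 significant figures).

Adiabatic: TV^(γ−1) = const with γ = 5/3.
T₂ = T₁ (V₁/V₂)^(γ−1) = 460 × (24.1/82.3)^0.667 = 460 × 0.441 = 202.8 K.
W_by = nCᵥ(T₁ − T₂) = (0.657)(12.47)(460 − 202.8) = 2107 J.
Work on gas = −W_by = -2107 J.

W ≈ -2110 J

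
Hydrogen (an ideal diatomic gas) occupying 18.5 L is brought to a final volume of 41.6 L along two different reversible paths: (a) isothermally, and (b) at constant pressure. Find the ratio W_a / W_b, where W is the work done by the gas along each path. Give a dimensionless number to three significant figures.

Path (a) isothermal: W = P₁V₁ ln(V₂/V₁) → W_a/(P₁V₁) = 0.8103.
Path (b) isobaric: W = P₁(V₂ − V₁) → W_b/(P₁V₁) = 1.249.
W_a / W_b = 0.8103 / 1.249 = 0.649.

W_a / W_b ≈ 0.649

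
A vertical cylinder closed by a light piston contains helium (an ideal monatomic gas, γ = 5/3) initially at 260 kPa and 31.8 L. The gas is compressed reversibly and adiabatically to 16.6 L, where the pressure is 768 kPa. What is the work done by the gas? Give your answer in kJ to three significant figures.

W ≈ -6.72 kJ

Adiabatic: W = (P₁V₁ − P₂V₂)/(γ − 1) with γ = 5/3.
P₁V₁ = 8268 J, P₂V₂ = 12749 J.
W = (8268 − 12749) / 0.6667 = -6721 J.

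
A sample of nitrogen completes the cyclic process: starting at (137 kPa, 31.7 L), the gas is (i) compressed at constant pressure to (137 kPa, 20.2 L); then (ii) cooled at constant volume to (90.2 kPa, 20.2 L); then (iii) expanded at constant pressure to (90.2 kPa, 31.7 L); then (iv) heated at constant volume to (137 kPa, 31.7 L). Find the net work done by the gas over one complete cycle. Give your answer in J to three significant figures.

W_net ≈ -538 J

Constant-volume legs do no work.
W(i) = (137)(20.2 − 31.7) = -1576 J; W(iii) = (90.2)(31.7 − 20.2) = 1037 J.
W_net = -1576 + 1037 = -538.2 J (the counter-clockwise enclosed area).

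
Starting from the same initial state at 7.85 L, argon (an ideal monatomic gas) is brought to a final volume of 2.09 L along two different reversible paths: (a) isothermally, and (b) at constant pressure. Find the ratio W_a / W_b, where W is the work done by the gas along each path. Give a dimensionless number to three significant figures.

Path (a) isothermal: W = P₁V₁ ln(V₂/V₁) → W_a/(P₁V₁) = -1.323.
Path (b) isobaric: W = P₁(V₂ − V₁) → W_b/(P₁V₁) = -0.7338.
W_a / W_b = -1.323 / -0.7338 = 1.804.

W_a / W_b ≈ 1.80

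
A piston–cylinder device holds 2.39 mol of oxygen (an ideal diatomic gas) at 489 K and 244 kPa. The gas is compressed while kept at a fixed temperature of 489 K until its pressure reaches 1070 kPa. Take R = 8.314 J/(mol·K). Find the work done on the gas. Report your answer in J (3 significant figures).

Isothermal process: W = nRT ln(V₂/V₁) = nRT ln(P₁/P₂).
W = (2.39)(8.314)(489) × ln(244/1070)
  = 9717 × ln(0.228) = 9717 × -1.478
W_by_gas = -14364 J; work on gas = −W_by = 14364 J.

W ≈ 14400 J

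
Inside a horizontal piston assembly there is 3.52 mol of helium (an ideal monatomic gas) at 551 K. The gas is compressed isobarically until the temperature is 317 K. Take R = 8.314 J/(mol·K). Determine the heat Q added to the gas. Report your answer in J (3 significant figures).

Q ≈ -17100 J

Isobaric: W = nRΔT = (3.52)(8.314)(-234) = -6848 J.
ΔU = nCᵥΔT with Cᵥ = 3R/2: ΔU = (3.52)(12.47)(-234) = -10272 J.
Q = ΔU + W = -10272 − 6848 = -17120 J.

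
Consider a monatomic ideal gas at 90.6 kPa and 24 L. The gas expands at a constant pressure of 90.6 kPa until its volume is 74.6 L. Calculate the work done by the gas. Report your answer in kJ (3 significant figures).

Isobaric: W = P ΔV.
W = (90.6 kPa)(74.6 − 24 L) = (90.6)(50.6) = 4584 J.

W ≈ 4.58 kJ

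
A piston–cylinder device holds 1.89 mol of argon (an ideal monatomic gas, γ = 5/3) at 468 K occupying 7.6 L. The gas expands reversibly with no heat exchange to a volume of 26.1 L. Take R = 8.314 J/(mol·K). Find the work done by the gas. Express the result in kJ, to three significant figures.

W ≈ 6.18 kJ

Adiabatic: TV^(γ−1) = const with γ = 5/3.
T₂ = T₁ (V₁/V₂)^(γ−1) = 468 × (7.6/26.1)^0.667 = 468 × 0.4393 = 205.6 K.
W_by = nCᵥ(T₁ − T₂) = (1.89)(12.47)(468 − 205.6) = 6185 J.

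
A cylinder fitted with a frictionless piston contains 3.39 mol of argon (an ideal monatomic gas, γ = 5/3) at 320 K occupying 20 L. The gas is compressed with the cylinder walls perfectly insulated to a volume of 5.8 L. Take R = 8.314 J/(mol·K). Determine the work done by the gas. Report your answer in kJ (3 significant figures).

W ≈ -17.3 kJ

Adiabatic: TV^(γ−1) = const with γ = 5/3.
T₂ = T₁ (V₁/V₂)^(γ−1) = 320 × (20/5.8)^0.667 = 320 × 2.282 = 730.4 K.
W_by = nCᵥ(T₁ − T₂) = (3.39)(12.47)(320 − 730.4) = -17350 J.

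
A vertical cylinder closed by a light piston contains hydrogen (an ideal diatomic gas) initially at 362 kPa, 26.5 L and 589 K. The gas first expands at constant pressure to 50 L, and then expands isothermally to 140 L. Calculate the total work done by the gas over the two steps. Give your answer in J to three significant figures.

W_total ≈ 27100 J

Step 1 (isobaric): W = PΔV = (362 kPa)(50 − 26.5 L) = 8507 J.
After step 1: P = 362 kPa, V = 50 L, T = 1111 K.
Step 2 (isothermal): W = P₁V₁ ln(V₂/V₁) = (18100) ln(140/50) = 18636 J.
W_total = 8507 + 18636 = 27143 J.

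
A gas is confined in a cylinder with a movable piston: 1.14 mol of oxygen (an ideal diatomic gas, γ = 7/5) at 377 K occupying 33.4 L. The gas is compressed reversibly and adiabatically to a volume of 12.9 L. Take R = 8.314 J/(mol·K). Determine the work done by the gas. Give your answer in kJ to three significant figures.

Adiabatic: TV^(γ−1) = const with γ = 7/5.
T₂ = T₁ (V₁/V₂)^(γ−1) = 377 × (33.4/12.9)^0.4 = 377 × 1.463 = 551.6 K.
W_by = nCᵥ(T₁ − T₂) = (1.14)(20.79)(377 − 551.6) = -4137 J.

W ≈ -4.14 kJ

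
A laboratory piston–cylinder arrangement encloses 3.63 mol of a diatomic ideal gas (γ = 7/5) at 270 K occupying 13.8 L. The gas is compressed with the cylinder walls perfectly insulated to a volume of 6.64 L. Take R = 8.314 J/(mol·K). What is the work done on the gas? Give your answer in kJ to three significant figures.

Adiabatic: TV^(γ−1) = const with γ = 7/5.
T₂ = T₁ (V₁/V₂)^(γ−1) = 270 × (13.8/6.64)^0.4 = 270 × 1.34 = 361.8 K.
W_by = nCᵥ(T₁ − T₂) = (3.63)(20.79)(270 − 361.8) = -6925 J.
Work on gas = −W_by = 6925 J.

W ≈ 6.92 kJ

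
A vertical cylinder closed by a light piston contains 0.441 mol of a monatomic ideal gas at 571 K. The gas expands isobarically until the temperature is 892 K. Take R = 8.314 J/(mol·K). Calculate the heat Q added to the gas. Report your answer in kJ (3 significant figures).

Isobaric: W = nRΔT = (0.441)(8.314)(321) = 1177 J.
ΔU = nCᵥΔT with Cᵥ = 3R/2: ΔU = (0.441)(12.47)(321) = 1765 J.
Q = ΔU + W = 1765 + 1177 = 2942 J.

Q ≈ 2.94 kJ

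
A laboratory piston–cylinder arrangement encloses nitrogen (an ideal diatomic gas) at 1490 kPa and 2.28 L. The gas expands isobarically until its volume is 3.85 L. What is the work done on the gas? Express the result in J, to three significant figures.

W ≈ -2340 J

Isobaric: W = P ΔV.
W = (1490 kPa)(3.85 − 2.28 L) = (1490)(1.57) = 2339 J.
Work on gas = −W_by = -2339 J.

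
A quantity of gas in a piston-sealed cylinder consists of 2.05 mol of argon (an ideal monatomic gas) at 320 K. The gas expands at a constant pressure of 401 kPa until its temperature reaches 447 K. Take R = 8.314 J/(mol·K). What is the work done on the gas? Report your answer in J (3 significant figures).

W ≈ -2160 J

Isobaric: W = P ΔV = nR ΔT.
W = (2.05)(8.314)(447 − 320) = 2165 J.
Work on gas = −W_by = -2165 J.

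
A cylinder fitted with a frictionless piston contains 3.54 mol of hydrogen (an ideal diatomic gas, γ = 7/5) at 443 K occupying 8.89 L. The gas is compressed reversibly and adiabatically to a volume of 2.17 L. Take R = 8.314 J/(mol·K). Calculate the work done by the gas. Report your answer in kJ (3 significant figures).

Adiabatic: TV^(γ−1) = const with γ = 7/5.
T₂ = T₁ (V₁/V₂)^(γ−1) = 443 × (8.89/2.17)^0.4 = 443 × 1.758 = 778.7 K.
W_by = nCᵥ(T₁ − T₂) = (3.54)(20.79)(443 − 778.7) = -24702 J.

W ≈ -24.7 kJ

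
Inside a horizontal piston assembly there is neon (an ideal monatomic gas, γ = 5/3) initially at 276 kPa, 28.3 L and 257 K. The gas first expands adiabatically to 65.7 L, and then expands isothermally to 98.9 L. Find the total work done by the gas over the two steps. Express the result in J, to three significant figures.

Step 1 (adiabatic): W = (P₁V₁ − P₂V₂)/(γ−1) = (7811 − 4455)/0.667 = 5034 J.
After step 1: P = 67.81 kPa, V = 65.7 L, T = 146.6 K.
Step 2 (isothermal): W = P₁V₁ ln(V₂/V₁) = (4455) ln(98.9/65.7) = 1822 J.
W_total = 5034 + 1822 = 6856 J.

W_total ≈ 6860 J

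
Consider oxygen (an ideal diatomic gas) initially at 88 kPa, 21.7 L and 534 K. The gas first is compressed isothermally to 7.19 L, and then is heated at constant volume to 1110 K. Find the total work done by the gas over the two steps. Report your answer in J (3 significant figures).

Step 1 (isothermal): W = P₁V₁ ln(V₂/V₁) = (1910) ln(7.19/21.7) = -2109 J.
Step 2 (isochoric): W = 0 (constant volume).
W_total = -2109 + 0 = -2109 J.

W_total ≈ -2110 J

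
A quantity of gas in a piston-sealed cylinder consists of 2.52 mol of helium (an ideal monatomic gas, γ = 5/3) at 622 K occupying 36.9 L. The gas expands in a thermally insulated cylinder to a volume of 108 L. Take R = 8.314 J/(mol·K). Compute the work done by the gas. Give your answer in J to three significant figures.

Adiabatic: TV^(γ−1) = const with γ = 5/3.
T₂ = T₁ (V₁/V₂)^(γ−1) = 622 × (36.9/108)^0.667 = 622 × 0.4887 = 304 K.
W_by = nCᵥ(T₁ − T₂) = (2.52)(12.47)(622 − 304) = 9994 J.

W ≈ 9990 J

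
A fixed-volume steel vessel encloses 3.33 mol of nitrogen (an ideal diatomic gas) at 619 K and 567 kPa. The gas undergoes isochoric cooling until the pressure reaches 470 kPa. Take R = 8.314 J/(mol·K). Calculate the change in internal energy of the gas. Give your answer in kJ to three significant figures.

ΔU ≈ -7.33 kJ

Constant volume ⇒ W = 0, so Q = ΔU = nCᵥΔT with Cᵥ = 5R/2 = 20.79 J/(mol·K).
At constant V, T₂/T₁ = P₂/P₁ ⇒ ΔT = T₁(P₂/P₁ − 1) = 619·(470/567 − 1) = -105.9 K.
ΔU = (3.33)(20.79)(-105.9) = -7329 J.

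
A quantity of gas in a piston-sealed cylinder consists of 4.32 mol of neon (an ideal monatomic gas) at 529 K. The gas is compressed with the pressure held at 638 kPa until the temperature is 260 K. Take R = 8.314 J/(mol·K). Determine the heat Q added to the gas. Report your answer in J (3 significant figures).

Isobaric: W = nRΔT = (4.32)(8.314)(-269) = -9662 J.
ΔU = nCᵥΔT with Cᵥ = 3R/2: ΔU = (4.32)(12.47)(-269) = -14492 J.
Q = ΔU + W = -14492 − 9662 = -24154 J.

Q ≈ -24200 J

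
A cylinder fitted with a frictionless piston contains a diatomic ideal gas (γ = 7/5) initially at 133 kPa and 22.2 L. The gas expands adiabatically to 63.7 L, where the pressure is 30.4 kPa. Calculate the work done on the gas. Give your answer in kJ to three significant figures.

W ≈ -2.54 kJ

Adiabatic: W = (P₁V₁ − P₂V₂)/(γ − 1) with γ = 7/5.
P₁V₁ = 2953 J, P₂V₂ = 1936 J.
W = (2953 − 1936) / 0.4 = 2540 J.
Work on gas = −W_by = -2540 J.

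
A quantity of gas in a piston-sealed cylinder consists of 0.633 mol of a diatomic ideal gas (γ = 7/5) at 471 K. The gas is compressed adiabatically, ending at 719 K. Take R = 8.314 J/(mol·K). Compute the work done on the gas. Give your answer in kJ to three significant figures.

Adiabatic ⇒ Q = 0, so W_by = −ΔU = nCᵥ(T₁ − T₂).
Cᵥ = 5R/2 = 20.79 J/(mol·K).
W = (0.633)(20.79)(471 − 719) = -3263 J.
Work on gas = −W_by = 3263 J.

W ≈ 3.26 kJ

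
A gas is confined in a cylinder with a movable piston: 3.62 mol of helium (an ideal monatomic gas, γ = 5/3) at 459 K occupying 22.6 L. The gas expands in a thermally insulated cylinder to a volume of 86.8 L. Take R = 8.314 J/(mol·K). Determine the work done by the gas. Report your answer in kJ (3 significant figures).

Adiabatic: TV^(γ−1) = const with γ = 5/3.
T₂ = T₁ (V₁/V₂)^(γ−1) = 459 × (22.6/86.8)^0.667 = 459 × 0.4077 = 187.2 K.
W_by = nCᵥ(T₁ − T₂) = (3.62)(12.47)(459 − 187.2) = 12272 J.

W ≈ 12.3 kJ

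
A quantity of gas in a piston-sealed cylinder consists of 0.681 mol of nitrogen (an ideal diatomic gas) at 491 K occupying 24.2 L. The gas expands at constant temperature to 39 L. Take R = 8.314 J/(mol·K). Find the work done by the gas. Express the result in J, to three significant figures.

W ≈ 1330 J

Isothermal: W = nRT ln(V₂/V₁).
W = (0.681)(8.314)(491) × ln(39/24.2)
  = 2780 × 0.4772
W_by_gas = 1327 J.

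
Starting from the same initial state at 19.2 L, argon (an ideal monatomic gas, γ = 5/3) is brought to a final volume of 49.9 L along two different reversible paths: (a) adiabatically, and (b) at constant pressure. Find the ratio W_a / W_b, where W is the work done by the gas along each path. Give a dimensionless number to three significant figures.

W_a / W_b ≈ 0.442

Path (a) adiabatic: W = P₁V₁(1 − (V₁/V₂)^(γ−1))/(γ−1) → W_a/(P₁V₁) = 0.7065.
Path (b) isobaric: W = P₁(V₂ − V₁) → W_b/(P₁V₁) = 1.599.
W_a / W_b = 0.7065 / 1.599 = 0.4418.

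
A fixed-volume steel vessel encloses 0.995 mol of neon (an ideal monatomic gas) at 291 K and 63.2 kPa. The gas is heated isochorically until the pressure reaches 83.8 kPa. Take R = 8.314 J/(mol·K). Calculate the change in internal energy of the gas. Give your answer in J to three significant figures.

Constant volume ⇒ W = 0, so Q = ΔU = nCᵥΔT with Cᵥ = 3R/2 = 12.47 J/(mol·K).
At constant V, T₂/T₁ = P₂/P₁ ⇒ ΔT = T₁(P₂/P₁ − 1) = 291·(83.8/63.2 − 1) = 94.85 K.
ΔU = (0.995)(12.47)(94.85) = 1177 J.

ΔU ≈ 1180 J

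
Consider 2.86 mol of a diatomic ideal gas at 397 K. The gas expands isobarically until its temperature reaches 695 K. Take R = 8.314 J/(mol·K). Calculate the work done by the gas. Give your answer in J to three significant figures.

Isobaric: W = P ΔV = nR ΔT.
W = (2.86)(8.314)(695 − 397) = 7086 J.

W ≈ 7090 J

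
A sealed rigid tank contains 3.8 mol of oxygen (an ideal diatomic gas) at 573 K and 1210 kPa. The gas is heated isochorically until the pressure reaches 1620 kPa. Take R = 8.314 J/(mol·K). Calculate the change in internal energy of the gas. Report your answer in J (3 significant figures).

Constant volume ⇒ W = 0, so Q = ΔU = nCᵥΔT with Cᵥ = 5R/2 = 20.79 J/(mol·K).
At constant V, T₂/T₁ = P₂/P₁ ⇒ ΔT = T₁(P₂/P₁ − 1) = 573·(1620/1210 − 1) = 194.2 K.
ΔU = (3.8)(20.79)(194.2) = 15335 J.

ΔU ≈ 15300 J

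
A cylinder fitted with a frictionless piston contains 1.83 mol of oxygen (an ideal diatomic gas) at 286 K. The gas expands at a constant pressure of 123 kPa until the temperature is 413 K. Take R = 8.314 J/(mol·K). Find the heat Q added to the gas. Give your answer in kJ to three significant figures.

Q ≈ 6.76 kJ

Isobaric: W = nRΔT = (1.83)(8.314)(127) = 1932 J.
ΔU = nCᵥΔT with Cᵥ = 5R/2: ΔU = (1.83)(20.79)(127) = 4831 J.
Q = ΔU + W = 4831 + 1932 = 6763 J.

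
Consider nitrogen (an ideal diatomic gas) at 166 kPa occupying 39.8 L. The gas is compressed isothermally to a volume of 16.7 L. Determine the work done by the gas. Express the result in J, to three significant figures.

Isothermal: W = nRT ln(V₂/V₁) = P₁V₁ ln(V₂/V₁).
P₁V₁ = (166 kPa)(39.8 L) = 6607 J.
W = 6607 × ln(16.7/39.8) = 6607 × -0.8685
W_by_gas = -5738 J.

W ≈ -5740 J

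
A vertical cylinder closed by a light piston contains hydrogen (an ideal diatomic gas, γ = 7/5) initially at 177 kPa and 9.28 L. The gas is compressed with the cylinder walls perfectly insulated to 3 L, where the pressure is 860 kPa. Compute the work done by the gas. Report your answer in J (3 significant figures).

W ≈ -2340 J

Adiabatic: W = (P₁V₁ − P₂V₂)/(γ − 1) with γ = 7/5.
P₁V₁ = 1643 J, P₂V₂ = 2580 J.
W = (1643 − 2580) / 0.4 = -2344 J.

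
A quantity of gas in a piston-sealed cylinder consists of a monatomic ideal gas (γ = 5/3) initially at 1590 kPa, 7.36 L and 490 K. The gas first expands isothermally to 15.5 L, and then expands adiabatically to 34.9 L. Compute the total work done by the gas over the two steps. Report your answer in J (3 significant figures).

Step 1 (isothermal): W = P₁V₁ ln(V₂/V₁) = (11702) ln(15.5/7.36) = 8716 J.
After step 1: P = 755 kPa, V = 15.5 L, T = 490 K.
Step 2 (adiabatic): W = (P₁V₁ − P₂V₂)/(γ−1) = (11702 − 6812)/0.667 = 7335 J.
W_total = 8716 + 7335 = 16051 J.

W_total ≈ 16100 J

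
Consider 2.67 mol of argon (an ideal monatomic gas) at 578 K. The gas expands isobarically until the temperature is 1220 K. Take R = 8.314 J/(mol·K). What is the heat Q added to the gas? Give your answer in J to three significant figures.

Q ≈ 35600 J

Isobaric: W = nRΔT = (2.67)(8.314)(642) = 14251 J.
ΔU = nCᵥΔT with Cᵥ = 3R/2: ΔU = (2.67)(12.47)(642) = 21377 J.
Q = ΔU + W = 21377 + 14251 = 35628 J.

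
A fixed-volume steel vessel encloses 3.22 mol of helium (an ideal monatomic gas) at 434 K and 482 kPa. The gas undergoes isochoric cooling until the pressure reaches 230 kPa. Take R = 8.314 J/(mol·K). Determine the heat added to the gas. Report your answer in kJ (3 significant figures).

Constant volume ⇒ W = 0, so Q = ΔU = nCᵥΔT with Cᵥ = 3R/2 = 12.47 J/(mol·K).
At constant V, T₂/T₁ = P₂/P₁ ⇒ ΔT = T₁(P₂/P₁ − 1) = 434·(230/482 − 1) = -226.9 K.
ΔU = (3.22)(12.47)(-226.9) = -9112 J.

Q ≈ -9.11 kJ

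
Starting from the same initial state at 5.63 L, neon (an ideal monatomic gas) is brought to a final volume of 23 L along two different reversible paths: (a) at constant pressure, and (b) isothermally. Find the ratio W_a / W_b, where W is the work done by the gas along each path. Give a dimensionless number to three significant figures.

W_a / W_b ≈ 2.19

Path (a) isobaric: W = P₁(V₂ − V₁) → W_a/(P₁V₁) = 3.085.
Path (b) isothermal: W = P₁V₁ ln(V₂/V₁) → W_b/(P₁V₁) = 1.407.
W_a / W_b = 3.085 / 1.407 = 2.192.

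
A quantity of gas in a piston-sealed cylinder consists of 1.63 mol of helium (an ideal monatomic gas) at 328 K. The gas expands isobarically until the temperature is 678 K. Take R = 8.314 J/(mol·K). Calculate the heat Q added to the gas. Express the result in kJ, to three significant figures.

Q ≈ 11.9 kJ

Isobaric: W = nRΔT = (1.63)(8.314)(350) = 4743 J.
ΔU = nCᵥΔT with Cᵥ = 3R/2: ΔU = (1.63)(12.47)(350) = 7115 J.
Q = ΔU + W = 7115 + 4743 = 11858 J.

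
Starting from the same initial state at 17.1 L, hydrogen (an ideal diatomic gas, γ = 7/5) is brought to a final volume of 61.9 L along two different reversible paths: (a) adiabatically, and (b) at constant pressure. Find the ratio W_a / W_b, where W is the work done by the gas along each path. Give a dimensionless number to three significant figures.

W_a / W_b ≈ 0.384

Path (a) adiabatic: W = P₁V₁(1 − (V₁/V₂)^(γ−1))/(γ−1) → W_a/(P₁V₁) = 1.006.
Path (b) isobaric: W = P₁(V₂ − V₁) → W_b/(P₁V₁) = 2.62.
W_a / W_b = 1.006 / 2.62 = 0.3838.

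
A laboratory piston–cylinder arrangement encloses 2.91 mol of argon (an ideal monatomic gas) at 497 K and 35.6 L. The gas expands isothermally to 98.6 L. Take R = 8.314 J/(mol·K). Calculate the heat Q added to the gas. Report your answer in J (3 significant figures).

Q ≈ 12200 J

Isothermal ⇒ ΔU = 0, so Q = W = nRT ln(V₂/V₁).
Q = (2.91)(8.314)(497) ln(98.6/35.6) = 12024 × 1.019 = 12249 J.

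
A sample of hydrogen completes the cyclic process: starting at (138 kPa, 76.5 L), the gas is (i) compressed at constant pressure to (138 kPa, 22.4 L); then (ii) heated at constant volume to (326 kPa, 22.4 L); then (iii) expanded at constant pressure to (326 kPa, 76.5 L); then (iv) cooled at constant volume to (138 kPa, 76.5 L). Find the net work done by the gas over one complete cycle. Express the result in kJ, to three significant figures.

W_net ≈ 10.2 kJ

Constant-volume legs do no work.
W(i) = (138)(22.4 − 76.5) = -7466 J; W(iii) = (326)(76.5 − 22.4) = 17637 J.
W_net = -7466 + 17637 = 10171 J (the clockwise enclosed area).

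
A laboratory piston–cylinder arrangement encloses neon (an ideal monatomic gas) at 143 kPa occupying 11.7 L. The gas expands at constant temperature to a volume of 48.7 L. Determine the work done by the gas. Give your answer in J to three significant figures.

W ≈ 2390 J

Isothermal: W = nRT ln(V₂/V₁) = P₁V₁ ln(V₂/V₁).
P₁V₁ = (143 kPa)(11.7 L) = 1673 J.
W = 1673 × ln(48.7/11.7) = 1673 × 1.426
W_by_gas = 2386 J.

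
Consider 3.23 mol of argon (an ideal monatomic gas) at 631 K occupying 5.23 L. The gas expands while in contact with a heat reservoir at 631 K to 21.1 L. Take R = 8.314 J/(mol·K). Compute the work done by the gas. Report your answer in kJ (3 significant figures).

W ≈ 23.6 kJ

Isothermal: W = nRT ln(V₂/V₁).
W = (3.23)(8.314)(631) × ln(21.1/5.23)
  = 16945 × 1.395
W_by_gas = 23636 J.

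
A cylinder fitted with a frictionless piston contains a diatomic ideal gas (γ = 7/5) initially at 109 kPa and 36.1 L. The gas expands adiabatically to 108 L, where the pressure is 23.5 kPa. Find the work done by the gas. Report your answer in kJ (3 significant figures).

Adiabatic: W = (P₁V₁ − P₂V₂)/(γ − 1) with γ = 7/5.
P₁V₁ = 3935 J, P₂V₂ = 2538 J.
W = (3935 − 2538) / 0.4 = 3492 J.

W ≈ 3.49 kJ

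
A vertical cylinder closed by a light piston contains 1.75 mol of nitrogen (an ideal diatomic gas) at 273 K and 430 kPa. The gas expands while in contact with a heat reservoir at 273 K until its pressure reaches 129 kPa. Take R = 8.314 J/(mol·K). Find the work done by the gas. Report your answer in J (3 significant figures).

W ≈ 4780 J

Isothermal process: W = nRT ln(V₂/V₁) = nRT ln(P₁/P₂).
W = (1.75)(8.314)(273) × ln(430/129)
  = 3972 × ln(3.333) = 3972 × 1.204
W_by_gas = 4782 J.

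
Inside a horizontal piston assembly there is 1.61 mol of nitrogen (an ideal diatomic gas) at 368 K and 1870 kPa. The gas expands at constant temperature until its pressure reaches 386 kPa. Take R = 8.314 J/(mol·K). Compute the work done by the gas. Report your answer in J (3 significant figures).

Isothermal process: W = nRT ln(V₂/V₁) = nRT ln(P₁/P₂).
W = (1.61)(8.314)(368) × ln(1870/386)
  = 4926 × ln(4.845) = 4926 × 1.578
W_by_gas = 7772 J.

W ≈ 7770 J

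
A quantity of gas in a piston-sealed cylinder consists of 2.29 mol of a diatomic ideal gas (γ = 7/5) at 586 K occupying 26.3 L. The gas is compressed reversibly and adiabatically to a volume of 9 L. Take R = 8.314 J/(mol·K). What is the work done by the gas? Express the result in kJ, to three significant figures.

W ≈ -14.9 kJ

Adiabatic: TV^(γ−1) = const with γ = 7/5.
T₂ = T₁ (V₁/V₂)^(γ−1) = 586 × (26.3/9)^0.4 = 586 × 1.536 = 899.9 K.
W_by = nCᵥ(T₁ − T₂) = (2.29)(20.79)(586 − 899.9) = -14940 J.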